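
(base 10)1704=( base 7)4653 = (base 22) 3ba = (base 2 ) 11010101000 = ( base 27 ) 293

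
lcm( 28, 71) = 1988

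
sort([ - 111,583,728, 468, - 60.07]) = [ - 111, - 60.07,468,583,728]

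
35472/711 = 49 + 211/237 =49.89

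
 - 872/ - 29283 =872/29283 = 0.03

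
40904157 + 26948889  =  67853046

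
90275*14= 1263850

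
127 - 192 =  - 65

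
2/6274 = 1/3137 = 0.00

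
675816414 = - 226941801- - 902758215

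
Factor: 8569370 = 2^1*5^1*401^1*2137^1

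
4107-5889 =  -1782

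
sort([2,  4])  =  [ 2, 4] 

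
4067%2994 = 1073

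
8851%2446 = 1513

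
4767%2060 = 647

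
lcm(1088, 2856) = 22848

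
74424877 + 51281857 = 125706734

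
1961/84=23  +  29/84 = 23.35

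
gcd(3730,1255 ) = 5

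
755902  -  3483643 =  - 2727741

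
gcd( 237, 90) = 3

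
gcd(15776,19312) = 272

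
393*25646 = 10078878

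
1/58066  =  1/58066= 0.00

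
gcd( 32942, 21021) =91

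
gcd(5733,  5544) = 63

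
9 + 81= 90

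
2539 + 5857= 8396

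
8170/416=4085/208 = 19.64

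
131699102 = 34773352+96925750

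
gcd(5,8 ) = 1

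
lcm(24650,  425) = 24650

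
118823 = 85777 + 33046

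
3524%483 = 143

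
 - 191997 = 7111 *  ( - 27) 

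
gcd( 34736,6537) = 1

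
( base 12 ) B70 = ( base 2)11010000100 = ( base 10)1668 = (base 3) 2021210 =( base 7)4602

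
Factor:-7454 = -2^1*3727^1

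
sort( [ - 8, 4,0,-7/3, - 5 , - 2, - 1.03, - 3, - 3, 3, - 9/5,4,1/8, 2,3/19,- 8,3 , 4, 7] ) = [-8, - 8, - 5,-3,  -  3, - 7/3, - 2, - 9/5, - 1.03,0,1/8,3/19,2,3,3,4, 4, 4,7 ] 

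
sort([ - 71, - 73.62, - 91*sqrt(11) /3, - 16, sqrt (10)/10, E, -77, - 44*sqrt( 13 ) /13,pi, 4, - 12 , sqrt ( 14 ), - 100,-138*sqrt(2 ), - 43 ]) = [ - 138*sqrt(2 ), - 91*sqrt ( 11) /3, - 100, - 77, - 73.62, - 71, - 43, - 16, - 44*sqrt(13)/13, - 12 , sqrt(10)/10,E,pi,sqrt( 14),4]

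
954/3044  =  477/1522 = 0.31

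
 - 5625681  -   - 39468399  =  33842718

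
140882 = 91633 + 49249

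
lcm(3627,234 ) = 7254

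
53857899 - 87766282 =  - 33908383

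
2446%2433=13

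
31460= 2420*13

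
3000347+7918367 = 10918714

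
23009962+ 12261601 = 35271563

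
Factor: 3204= 2^2*3^2*89^1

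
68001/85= 800+1/85  =  800.01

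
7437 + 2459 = 9896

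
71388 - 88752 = -17364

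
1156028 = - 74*( - 15622) 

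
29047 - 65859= - 36812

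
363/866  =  363/866 = 0.42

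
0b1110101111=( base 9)1257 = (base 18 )2G7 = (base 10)943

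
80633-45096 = 35537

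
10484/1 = 10484= 10484.00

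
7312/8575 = 7312/8575 = 0.85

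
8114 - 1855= 6259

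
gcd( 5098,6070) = 2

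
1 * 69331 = 69331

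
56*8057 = 451192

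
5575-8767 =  - 3192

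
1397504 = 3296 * 424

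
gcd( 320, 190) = 10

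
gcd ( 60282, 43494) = 6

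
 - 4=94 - 98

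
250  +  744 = 994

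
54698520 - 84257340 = -29558820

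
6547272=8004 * 818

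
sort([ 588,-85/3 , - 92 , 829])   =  [-92,-85/3, 588,  829]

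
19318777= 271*71287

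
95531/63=95531/63   =  1516.37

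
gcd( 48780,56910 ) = 8130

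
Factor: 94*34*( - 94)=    - 300424 = - 2^3 *17^1*47^2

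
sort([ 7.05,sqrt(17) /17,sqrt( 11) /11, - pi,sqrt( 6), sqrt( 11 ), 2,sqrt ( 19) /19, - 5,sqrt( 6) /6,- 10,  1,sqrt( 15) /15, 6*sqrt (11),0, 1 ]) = [ - 10,- 5,-pi , 0,sqrt(19)/19,sqrt( 17 )/17, sqrt(15 ) /15, sqrt(11) /11,sqrt(6)/6,1,1, 2,  sqrt ( 6), sqrt( 11),7.05,6 * sqrt(11)] 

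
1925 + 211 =2136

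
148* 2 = 296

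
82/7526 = 41/3763 = 0.01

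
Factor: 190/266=5^1*7^(-1)= 5/7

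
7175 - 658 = 6517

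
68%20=8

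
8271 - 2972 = 5299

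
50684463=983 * 51561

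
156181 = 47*3323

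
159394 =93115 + 66279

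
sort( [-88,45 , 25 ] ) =[-88, 25,45] 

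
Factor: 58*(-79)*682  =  -2^2*11^1*29^1*31^1 *79^1 = -3124924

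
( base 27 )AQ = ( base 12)208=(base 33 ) 8W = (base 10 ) 296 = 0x128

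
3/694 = 3/694 = 0.00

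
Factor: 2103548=2^2*525887^1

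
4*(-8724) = - 34896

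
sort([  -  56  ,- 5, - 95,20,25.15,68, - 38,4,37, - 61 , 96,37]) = [ - 95,-61,-56, - 38,-5, 4,20,  25.15,37, 37, 68,96]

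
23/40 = 23/40=0.57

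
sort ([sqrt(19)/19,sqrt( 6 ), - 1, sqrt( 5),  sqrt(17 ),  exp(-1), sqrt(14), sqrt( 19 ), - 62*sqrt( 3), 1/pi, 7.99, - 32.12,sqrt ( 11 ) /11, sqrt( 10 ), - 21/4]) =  [ - 62 * sqrt( 3), - 32.12, - 21/4, - 1, sqrt( 19)/19, sqrt(11) /11, 1/pi,  exp(-1),sqrt( 5), sqrt( 6), sqrt( 10 ), sqrt( 14 ), sqrt( 17 ), sqrt( 19), 7.99 ] 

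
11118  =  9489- - 1629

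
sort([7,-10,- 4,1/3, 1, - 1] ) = [-10, - 4,-1,  1/3, 1 , 7 ] 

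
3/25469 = 3/25469=   0.00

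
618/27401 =618/27401 = 0.02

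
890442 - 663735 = 226707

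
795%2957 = 795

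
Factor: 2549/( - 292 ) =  - 2^( - 2) * 73^( - 1)*2549^1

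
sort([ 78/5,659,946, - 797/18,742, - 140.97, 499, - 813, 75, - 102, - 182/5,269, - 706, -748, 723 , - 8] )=[-813 ,-748, - 706, - 140.97, - 102, - 797/18 , - 182/5, - 8, 78/5,75, 269,499,659, 723,742,946 ]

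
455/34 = 455/34 = 13.38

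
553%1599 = 553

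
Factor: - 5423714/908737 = -2^1*17^1*79^(-1)*11503^( - 1)*159521^1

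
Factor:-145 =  - 5^1 * 29^1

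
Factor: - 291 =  - 3^1*97^1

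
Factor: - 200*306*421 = -2^4*3^2*5^2*17^1*421^1 =- 25765200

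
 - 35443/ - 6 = 35443/6 =5907.17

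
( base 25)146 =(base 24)16B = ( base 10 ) 731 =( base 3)1000002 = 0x2DB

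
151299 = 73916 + 77383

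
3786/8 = 473  +  1/4 = 473.25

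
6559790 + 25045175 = 31604965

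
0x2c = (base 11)40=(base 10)44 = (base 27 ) 1h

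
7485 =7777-292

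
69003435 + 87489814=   156493249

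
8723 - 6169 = 2554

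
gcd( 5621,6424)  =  803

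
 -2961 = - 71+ - 2890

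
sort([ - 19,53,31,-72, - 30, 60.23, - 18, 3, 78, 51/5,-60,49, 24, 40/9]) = [ - 72, - 60,-30,  -  19,-18, 3,40/9, 51/5,  24, 31, 49 , 53,  60.23, 78]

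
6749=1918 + 4831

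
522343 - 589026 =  - 66683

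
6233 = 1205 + 5028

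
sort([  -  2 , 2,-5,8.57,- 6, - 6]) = [ - 6, - 6, - 5, - 2,2,8.57]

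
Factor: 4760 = 2^3 *5^1*7^1*17^1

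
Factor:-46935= - 3^2*5^1*7^1*149^1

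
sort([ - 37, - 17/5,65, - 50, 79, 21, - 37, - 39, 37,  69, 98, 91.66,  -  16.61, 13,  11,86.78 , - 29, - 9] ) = [ - 50,-39,-37, - 37, - 29,  -  16.61, - 9,-17/5, 11,13,21,37, 65,69  ,  79,86.78, 91.66,98] 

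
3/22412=3/22412  =  0.00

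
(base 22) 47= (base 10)95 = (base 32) 2V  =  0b1011111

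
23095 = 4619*5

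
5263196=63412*83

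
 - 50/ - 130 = 5/13 = 0.38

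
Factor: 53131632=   2^4*3^1*1106909^1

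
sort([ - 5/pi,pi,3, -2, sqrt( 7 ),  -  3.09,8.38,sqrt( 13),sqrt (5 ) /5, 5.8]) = [  -  3.09, - 2,-5/pi, sqrt ( 5) /5,sqrt( 7),3, pi,sqrt(13),5.8, 8.38]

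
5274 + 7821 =13095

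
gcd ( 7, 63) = 7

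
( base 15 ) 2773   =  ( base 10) 8433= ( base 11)6377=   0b10000011110001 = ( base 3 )102120100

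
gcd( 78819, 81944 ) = 1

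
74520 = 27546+46974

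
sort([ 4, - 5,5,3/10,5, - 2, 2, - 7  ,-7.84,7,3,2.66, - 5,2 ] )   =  [ - 7.84, - 7 , - 5, - 5, - 2,3/10,  2, 2,2.66,3,4,  5,5, 7] 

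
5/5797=5/5797 = 0.00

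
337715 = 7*48245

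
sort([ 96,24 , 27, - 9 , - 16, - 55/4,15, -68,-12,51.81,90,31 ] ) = [ - 68, - 16, - 55/4 , - 12,-9,  15,24,27, 31,51.81, 90,96] 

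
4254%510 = 174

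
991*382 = 378562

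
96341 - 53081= 43260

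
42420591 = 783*54177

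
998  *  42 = 41916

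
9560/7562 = 1 + 999/3781=1.26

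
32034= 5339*6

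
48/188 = 12/47 = 0.26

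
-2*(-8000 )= 16000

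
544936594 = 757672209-212735615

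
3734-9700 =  - 5966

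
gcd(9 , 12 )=3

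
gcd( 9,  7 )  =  1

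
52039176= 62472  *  833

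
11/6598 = 11/6598 = 0.00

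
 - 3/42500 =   -  1 + 42497/42500  =  - 0.00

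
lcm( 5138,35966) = 35966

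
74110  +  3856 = 77966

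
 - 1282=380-1662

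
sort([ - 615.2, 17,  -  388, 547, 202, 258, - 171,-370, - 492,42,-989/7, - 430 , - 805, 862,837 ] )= [ - 805, - 615.2, - 492, - 430,  -  388,- 370, - 171,-989/7,17 , 42, 202,258  ,  547,837,862]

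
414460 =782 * 530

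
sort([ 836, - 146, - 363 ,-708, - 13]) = [ - 708, - 363, - 146,  -  13, 836] 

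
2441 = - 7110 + 9551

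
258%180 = 78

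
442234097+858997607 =1301231704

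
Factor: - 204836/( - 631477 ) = 2^2*7^ (-1 )*11^( - 1)*41^1*59^( - 1 )*139^( -1)*1249^1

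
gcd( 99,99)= 99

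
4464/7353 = 496/817 = 0.61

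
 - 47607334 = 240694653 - 288301987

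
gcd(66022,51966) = 2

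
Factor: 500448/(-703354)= - 624/877 = - 2^4 *3^1*13^1 * 877^( - 1 )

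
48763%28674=20089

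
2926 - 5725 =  - 2799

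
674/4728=337/2364 = 0.14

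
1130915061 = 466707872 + 664207189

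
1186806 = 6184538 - 4997732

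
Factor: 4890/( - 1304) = - 2^( - 2 )*3^1*5^1 = - 15/4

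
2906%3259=2906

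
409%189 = 31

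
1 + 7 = 8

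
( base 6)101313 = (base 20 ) 1059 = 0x1fad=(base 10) 8109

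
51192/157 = 51192/157 = 326.06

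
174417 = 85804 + 88613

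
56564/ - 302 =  - 188+ 106/151 =- 187.30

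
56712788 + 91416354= 148129142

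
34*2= 68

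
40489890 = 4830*8383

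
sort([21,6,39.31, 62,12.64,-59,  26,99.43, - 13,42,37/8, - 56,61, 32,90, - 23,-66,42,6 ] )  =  [ - 66,-59, - 56, - 23,-13,37/8,6, 6, 12.64, 21, 26, 32,39.31 , 42, 42,61, 62,90,99.43 ] 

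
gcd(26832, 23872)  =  16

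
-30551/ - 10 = 3055 + 1/10= 3055.10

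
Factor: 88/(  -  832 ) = -11/104  =  - 2^ ( - 3)*11^1*13^( - 1) 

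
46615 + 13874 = 60489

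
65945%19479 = 7508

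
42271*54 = 2282634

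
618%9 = 6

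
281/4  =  281/4 = 70.25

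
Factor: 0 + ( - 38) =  - 38 = - 2^1*19^1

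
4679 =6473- 1794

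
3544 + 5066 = 8610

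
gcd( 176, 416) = 16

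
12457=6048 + 6409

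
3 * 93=279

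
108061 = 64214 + 43847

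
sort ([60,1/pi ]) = [ 1/pi, 60]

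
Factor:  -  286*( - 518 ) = 2^2*7^1 *11^1*13^1*37^1   =  148148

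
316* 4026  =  1272216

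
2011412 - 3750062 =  - 1738650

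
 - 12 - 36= - 48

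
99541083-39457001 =60084082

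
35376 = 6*5896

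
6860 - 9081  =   - 2221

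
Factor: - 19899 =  - 3^3*11^1*67^1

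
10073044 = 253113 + 9819931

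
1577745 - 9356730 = -7778985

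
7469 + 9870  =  17339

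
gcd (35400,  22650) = 150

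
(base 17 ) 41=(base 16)45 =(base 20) 39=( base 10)69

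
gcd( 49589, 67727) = 1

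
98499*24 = 2363976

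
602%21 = 14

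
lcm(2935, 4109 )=20545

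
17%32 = 17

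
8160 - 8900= - 740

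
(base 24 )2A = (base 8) 72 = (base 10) 58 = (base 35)1N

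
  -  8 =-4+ - 4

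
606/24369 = 202/8123 = 0.02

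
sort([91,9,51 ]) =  [9, 51 , 91]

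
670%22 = 10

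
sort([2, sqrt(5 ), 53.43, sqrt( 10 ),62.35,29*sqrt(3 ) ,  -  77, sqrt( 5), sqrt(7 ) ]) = [ - 77 , 2, sqrt(5),  sqrt(5 ),  sqrt(7 ), sqrt(10 ), 29*sqrt(3 ),53.43,62.35] 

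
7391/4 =1847 + 3/4 = 1847.75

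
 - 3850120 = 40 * ( - 96253) 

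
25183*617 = 15537911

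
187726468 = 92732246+94994222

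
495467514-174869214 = 320598300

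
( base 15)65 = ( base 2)1011111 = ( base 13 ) 74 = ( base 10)95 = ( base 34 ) 2R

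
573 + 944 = 1517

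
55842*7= 390894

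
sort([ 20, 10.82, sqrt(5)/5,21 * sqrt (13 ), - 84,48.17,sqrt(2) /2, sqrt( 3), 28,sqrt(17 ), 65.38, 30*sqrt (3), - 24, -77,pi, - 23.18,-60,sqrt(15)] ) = [ -84,  -  77, - 60, - 24, - 23.18, sqrt(5) /5 , sqrt(2) /2, sqrt ( 3), pi,sqrt( 15),sqrt(17 ), 10.82, 20,28, 48.17,30*sqrt(3), 65.38,21 * sqrt(13 )] 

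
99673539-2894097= 96779442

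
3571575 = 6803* 525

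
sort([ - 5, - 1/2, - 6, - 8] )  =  [-8, - 6,-5,-1/2 ] 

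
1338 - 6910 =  - 5572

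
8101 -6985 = 1116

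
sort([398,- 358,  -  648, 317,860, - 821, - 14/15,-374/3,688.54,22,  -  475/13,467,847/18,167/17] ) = [ - 821, - 648,-358,-374/3, - 475/13, - 14/15, 167/17,  22, 847/18,317, 398,467, 688.54, 860] 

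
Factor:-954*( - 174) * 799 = 2^2 * 3^3*17^1 * 29^1*47^1*53^1 = 132630804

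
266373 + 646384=912757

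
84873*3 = 254619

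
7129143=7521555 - 392412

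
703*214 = 150442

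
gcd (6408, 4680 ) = 72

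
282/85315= 282/85315 =0.00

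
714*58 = 41412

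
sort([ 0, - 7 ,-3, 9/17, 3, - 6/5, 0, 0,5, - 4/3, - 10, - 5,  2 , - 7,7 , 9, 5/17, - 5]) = [ - 10, - 7, - 7, - 5, - 5, - 3, - 4/3, - 6/5, 0, 0,0, 5/17,9/17, 2, 3, 5, 7,9]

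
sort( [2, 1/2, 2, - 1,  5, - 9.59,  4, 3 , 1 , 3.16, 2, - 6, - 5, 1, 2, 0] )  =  [- 9.59, -6, - 5, - 1,0, 1/2, 1,1, 2,2, 2,2, 3,  3.16,4, 5] 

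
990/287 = 990/287 = 3.45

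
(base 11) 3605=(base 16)1274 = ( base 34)42W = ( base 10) 4724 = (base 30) 57e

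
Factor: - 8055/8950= - 9/10 = - 2^( - 1)*3^2*5^(-1 ) 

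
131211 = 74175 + 57036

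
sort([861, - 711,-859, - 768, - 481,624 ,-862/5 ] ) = [  -  859,-768, - 711,- 481,-862/5,624, 861] 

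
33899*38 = 1288162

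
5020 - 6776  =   - 1756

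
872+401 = 1273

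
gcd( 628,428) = 4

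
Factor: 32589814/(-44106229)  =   - 2^1*53^ ( -1 )*139^( - 1)*179^1*5987^( - 1) * 91033^1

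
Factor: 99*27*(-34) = -2^1*3^5*11^1*17^1 = -90882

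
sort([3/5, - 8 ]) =[ - 8,3/5]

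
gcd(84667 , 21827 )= 1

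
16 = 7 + 9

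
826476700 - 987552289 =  - 161075589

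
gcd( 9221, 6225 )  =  1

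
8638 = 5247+3391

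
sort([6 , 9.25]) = [ 6 , 9.25 ]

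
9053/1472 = 9053/1472 = 6.15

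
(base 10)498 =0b111110010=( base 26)j4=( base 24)KI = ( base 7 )1311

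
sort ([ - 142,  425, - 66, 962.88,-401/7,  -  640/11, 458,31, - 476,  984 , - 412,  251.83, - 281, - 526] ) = [ - 526, - 476,  -  412, - 281,-142, - 66,- 640/11, - 401/7, 31,251.83, 425, 458, 962.88,984 ]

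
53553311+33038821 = 86592132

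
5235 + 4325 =9560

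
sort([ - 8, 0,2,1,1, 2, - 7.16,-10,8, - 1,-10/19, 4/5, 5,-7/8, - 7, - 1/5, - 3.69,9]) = [ - 10, - 8, - 7.16, - 7, - 3.69, - 1, - 7/8,  -  10/19, - 1/5,0,4/5, 1, 1, 2 , 2, 5,8,9 ] 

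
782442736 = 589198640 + 193244096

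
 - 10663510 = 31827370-42490880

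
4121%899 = 525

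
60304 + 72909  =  133213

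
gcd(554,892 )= 2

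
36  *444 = 15984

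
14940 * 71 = 1060740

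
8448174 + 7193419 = 15641593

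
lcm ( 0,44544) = 0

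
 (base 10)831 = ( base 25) 186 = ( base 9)1123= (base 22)1fh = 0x33f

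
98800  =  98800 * 1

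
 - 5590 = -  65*86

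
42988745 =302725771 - 259737026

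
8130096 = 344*23634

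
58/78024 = 29/39012  =  0.00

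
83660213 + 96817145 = 180477358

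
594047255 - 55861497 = 538185758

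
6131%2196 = 1739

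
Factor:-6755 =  - 5^1*7^1 * 193^1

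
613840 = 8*76730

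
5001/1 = 5001 = 5001.00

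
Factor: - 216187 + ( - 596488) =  - 812675 = - 5^2*32507^1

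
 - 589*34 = - 20026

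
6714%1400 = 1114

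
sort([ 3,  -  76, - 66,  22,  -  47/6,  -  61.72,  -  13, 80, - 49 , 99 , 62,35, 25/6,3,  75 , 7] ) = [-76 , - 66, - 61.72, - 49, - 13, - 47/6, 3 , 3,25/6, 7,22,35,62 , 75,80 , 99]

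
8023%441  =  85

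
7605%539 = 59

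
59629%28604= 2421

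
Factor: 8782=2^1*4391^1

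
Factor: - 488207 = -488207^1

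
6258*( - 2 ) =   -  12516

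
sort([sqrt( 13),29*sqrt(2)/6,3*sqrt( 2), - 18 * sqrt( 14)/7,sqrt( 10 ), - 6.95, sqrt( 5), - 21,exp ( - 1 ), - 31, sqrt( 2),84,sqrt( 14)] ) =[-31, - 21 , - 18*sqrt( 14)/7, - 6.95,exp ( - 1),  sqrt(2 ),sqrt( 5 ),sqrt( 10 ),sqrt( 13), sqrt( 14), 3*sqrt( 2),29 * sqrt( 2)/6,84 ] 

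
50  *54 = 2700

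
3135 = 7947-4812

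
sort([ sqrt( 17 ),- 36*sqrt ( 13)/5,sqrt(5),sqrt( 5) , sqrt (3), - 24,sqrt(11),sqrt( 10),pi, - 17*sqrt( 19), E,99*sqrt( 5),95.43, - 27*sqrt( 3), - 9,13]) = [ - 17*sqrt( 19), - 27*sqrt ( 3 ),-36 *sqrt( 13 ) /5, - 24, - 9 , sqrt( 3) , sqrt( 5 ),  sqrt(5 ), E, pi, sqrt( 10 ), sqrt( 11),sqrt( 17 ),13,95.43,99* sqrt( 5 )]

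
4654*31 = 144274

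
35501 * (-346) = - 12283346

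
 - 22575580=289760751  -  312336331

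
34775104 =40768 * 853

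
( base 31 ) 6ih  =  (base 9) 8625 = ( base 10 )6341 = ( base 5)200331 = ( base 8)14305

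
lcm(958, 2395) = 4790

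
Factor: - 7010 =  - 2^1* 5^1*701^1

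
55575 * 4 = 222300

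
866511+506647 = 1373158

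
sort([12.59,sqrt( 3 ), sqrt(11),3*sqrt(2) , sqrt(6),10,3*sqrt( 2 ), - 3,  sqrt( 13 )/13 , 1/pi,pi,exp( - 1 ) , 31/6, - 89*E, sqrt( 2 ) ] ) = [-89*E,- 3,sqrt( 13)/13, 1/pi,exp( - 1), sqrt(2) , sqrt( 3), sqrt(6) , pi, sqrt( 11 ), 3*sqrt(2 ), 3*sqrt ( 2 ), 31/6,10,12.59] 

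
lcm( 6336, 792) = 6336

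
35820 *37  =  1325340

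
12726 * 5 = 63630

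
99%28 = 15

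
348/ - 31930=  -  1  +  15791/15965  =  - 0.01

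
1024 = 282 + 742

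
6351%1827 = 870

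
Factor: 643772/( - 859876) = -709^1  *947^( - 1 ) = - 709/947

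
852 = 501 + 351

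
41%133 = 41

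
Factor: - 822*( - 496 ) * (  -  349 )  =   - 2^5*3^1*31^1*137^1*349^1 = - 142291488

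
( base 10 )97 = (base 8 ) 141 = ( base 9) 117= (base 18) 57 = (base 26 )3J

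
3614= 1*3614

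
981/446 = 981/446 = 2.20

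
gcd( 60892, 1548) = 4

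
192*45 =8640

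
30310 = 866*35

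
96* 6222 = 597312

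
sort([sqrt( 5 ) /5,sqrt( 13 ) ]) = [ sqrt(5 )/5, sqrt( 13 )]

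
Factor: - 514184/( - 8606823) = 2^3*3^( - 1 )*11^1*29^( - 1)*5843^1*98929^( - 1)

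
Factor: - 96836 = - 2^2*43^1*563^1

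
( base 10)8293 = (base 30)96d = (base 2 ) 10000001100101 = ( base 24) E9D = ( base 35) 6qx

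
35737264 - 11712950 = 24024314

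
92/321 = 92/321=0.29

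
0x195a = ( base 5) 201430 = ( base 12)390a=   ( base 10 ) 6490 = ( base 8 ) 14532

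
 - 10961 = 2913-13874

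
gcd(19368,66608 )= 8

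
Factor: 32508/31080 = 2^( - 1 )*3^2*5^(- 1) * 37^( - 1 )*43^1 = 387/370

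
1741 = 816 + 925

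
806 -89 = 717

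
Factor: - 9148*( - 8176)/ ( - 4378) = - 37397024/2189 = - 2^5*7^1 * 11^( - 1 ) * 73^1 * 199^( - 1) * 2287^1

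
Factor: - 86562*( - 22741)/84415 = 2^1*3^3*5^( - 1 )  *7^1 * 229^1*16883^(-1)* 22741^1 =1968506442/84415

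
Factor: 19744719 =3^1*197^1*33409^1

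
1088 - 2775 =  - 1687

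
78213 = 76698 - -1515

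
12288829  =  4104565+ 8184264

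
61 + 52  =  113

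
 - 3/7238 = -1  +  7235/7238 = - 0.00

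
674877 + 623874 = 1298751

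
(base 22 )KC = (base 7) 1214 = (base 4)13010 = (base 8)704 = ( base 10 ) 452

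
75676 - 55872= 19804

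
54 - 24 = 30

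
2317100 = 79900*29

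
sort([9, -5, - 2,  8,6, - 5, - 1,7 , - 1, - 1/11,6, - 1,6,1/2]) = [ - 5, - 5, - 2, - 1, - 1,-1, -1/11,1/2 , 6 , 6,6,7,  8,9]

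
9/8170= 9/8170 = 0.00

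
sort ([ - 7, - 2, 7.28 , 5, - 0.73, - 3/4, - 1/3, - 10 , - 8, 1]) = [ - 10,  -  8, - 7, - 2,- 3/4, - 0.73, - 1/3 , 1, 5, 7.28]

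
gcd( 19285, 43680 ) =35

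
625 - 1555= - 930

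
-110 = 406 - 516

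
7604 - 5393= 2211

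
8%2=0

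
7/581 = 1/83 = 0.01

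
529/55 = 529/55 = 9.62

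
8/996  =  2/249  =  0.01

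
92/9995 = 92/9995 = 0.01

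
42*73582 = 3090444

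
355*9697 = 3442435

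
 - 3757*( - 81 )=304317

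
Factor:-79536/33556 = -2^2 * 3^1 * 1657^1*8389^ ( -1) = - 19884/8389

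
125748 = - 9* ( - 13972 ) 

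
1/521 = 1/521 = 0.00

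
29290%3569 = 738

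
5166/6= 861  =  861.00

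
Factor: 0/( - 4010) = 0^1=0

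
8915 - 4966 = 3949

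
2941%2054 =887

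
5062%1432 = 766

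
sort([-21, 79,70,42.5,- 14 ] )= [ - 21, - 14,42.5, 70,79]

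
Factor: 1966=2^1 * 983^1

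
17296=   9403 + 7893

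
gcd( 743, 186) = 1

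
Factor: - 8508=-2^2*3^1*709^1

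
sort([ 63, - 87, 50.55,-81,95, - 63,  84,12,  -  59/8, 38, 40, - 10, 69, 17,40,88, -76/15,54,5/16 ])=[ - 87, - 81, - 63, - 10,  -  59/8,-76/15, 5/16, 12 , 17, 38 , 40, 40,50.55 , 54, 63, 69, 84,88, 95] 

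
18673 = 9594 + 9079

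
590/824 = 295/412 = 0.72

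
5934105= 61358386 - 55424281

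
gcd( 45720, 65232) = 72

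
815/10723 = 815/10723 = 0.08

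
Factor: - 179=  -  179^1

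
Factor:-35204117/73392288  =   - 2^(-5)*3^(-1 )*13^1*19^( - 1)*41^1*257^2 * 40237^ (  -  1 ) 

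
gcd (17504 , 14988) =4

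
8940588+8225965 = 17166553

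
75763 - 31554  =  44209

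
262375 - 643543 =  - 381168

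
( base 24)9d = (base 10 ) 229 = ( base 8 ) 345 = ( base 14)125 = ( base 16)E5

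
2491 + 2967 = 5458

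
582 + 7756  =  8338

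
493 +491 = 984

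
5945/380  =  15+49/76 = 15.64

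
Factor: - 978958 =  - 2^1*489479^1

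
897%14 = 1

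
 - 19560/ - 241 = 81 + 39/241 = 81.16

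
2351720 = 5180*454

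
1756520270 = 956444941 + 800075329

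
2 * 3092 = 6184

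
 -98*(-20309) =1990282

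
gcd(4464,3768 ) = 24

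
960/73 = 13 + 11/73  =  13.15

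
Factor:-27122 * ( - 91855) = 2^1*5^1*71^1 * 191^1*18371^1 = 2491291310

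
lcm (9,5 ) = 45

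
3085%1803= 1282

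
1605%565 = 475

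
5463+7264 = 12727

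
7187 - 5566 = 1621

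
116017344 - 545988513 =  - 429971169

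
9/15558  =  3/5186 = 0.00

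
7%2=1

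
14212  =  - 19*( -748 ) 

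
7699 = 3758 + 3941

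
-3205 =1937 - 5142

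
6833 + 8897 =15730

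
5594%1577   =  863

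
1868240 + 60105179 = 61973419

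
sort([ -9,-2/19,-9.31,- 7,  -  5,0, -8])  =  [ - 9.31,-9, - 8,  -  7, - 5 , - 2/19,0] 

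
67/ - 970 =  - 67/970=- 0.07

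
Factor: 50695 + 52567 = 103262 = 2^1 * 51631^1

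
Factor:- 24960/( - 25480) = 48/49= 2^4 * 3^1*7^( - 2)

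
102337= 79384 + 22953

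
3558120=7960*447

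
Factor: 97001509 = 11^1*673^1*13103^1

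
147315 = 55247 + 92068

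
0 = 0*79285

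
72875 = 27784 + 45091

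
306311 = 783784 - 477473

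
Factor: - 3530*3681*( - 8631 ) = 2^1*3^4 * 5^1 * 7^1*137^1*353^1 * 409^1 = 112150609830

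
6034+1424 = 7458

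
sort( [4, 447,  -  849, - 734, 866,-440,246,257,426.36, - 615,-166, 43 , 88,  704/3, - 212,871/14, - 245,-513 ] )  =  [ - 849,-734, - 615, - 513, - 440, - 245,-212,-166, 4 , 43, 871/14, 88, 704/3, 246, 257, 426.36,447, 866]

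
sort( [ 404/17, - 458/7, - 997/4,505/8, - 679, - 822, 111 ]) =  [ - 822,-679,-997/4, - 458/7, 404/17, 505/8, 111 ]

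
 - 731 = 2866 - 3597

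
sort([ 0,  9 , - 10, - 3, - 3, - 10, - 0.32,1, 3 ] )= [ - 10, - 10, - 3, - 3,-0.32, 0,  1,3, 9] 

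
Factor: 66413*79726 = 2^1*39863^1*66413^1 = 5294842838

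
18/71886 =3/11981 =0.00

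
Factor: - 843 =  - 3^1*281^1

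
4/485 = 4/485 =0.01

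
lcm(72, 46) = 1656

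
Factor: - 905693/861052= - 2^( - 2 )*167^( - 1 )*1289^( - 1 )*905693^1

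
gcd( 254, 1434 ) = 2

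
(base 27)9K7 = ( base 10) 7108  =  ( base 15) 218D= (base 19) 10D2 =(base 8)15704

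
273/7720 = 273/7720 = 0.04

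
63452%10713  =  9887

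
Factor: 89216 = 2^7 * 17^1*41^1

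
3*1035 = 3105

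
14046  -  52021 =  - 37975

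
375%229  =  146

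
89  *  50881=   4528409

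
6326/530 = 11 + 248/265  =  11.94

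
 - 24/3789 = - 8/1263 = - 0.01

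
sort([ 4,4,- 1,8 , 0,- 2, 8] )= [ - 2, - 1, 0,4,4,8,8]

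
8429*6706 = 56524874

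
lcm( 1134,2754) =19278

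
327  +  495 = 822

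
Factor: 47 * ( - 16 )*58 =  - 2^5*29^1*47^1 = - 43616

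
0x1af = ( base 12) 2bb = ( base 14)22B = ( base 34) CN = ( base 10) 431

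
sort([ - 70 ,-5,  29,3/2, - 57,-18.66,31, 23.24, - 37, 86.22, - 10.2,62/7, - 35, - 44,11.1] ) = [ - 70 ,  -  57, - 44, - 37, - 35 , - 18.66, - 10.2, - 5,3/2, 62/7, 11.1,23.24, 29,31 , 86.22]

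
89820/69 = 1301 + 17/23 = 1301.74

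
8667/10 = 8667/10 = 866.70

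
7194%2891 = 1412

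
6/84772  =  3/42386 = 0.00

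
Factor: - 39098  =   -2^1*113^1 * 173^1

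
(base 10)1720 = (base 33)1J4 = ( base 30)1ra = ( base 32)1lo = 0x6B8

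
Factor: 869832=2^3*3^3*4027^1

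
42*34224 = 1437408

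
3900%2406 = 1494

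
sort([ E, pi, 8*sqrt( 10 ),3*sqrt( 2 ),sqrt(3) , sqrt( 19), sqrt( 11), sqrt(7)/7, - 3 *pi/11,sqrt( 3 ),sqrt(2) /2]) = [ - 3 * pi/11,sqrt(7)/7,  sqrt( 2) /2,sqrt ( 3),sqrt( 3 ),E,pi,  sqrt( 11 ), 3*sqrt( 2),sqrt( 19),8*sqrt( 10 ) ]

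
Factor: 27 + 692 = 719 = 719^1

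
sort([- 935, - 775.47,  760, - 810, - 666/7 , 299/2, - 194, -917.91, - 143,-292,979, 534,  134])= [ - 935, - 917.91, - 810 , - 775.47, - 292, - 194, - 143,-666/7, 134, 299/2 , 534,760, 979 ] 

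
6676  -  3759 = 2917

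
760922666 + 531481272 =1292403938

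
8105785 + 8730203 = 16835988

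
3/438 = 1/146 = 0.01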